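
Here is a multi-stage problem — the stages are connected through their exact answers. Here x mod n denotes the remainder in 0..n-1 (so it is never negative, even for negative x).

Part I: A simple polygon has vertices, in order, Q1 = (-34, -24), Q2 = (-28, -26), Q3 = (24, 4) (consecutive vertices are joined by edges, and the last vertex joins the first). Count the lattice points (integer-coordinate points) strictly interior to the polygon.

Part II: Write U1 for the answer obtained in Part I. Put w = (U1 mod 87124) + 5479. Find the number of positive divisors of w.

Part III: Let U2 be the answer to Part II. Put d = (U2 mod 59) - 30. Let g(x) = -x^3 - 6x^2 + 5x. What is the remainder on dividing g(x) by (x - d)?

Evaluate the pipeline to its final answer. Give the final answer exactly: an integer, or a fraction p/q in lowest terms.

13390

Part I: cross terms: (-34*-26 - -28*-24)=212, (-28*4 - 24*-26)=512, (24*-24 - -34*4)=-440; twice the area = |284| = 284; area = 142; boundary points = 2 + 2 + 2 = 6; strictly interior points = area - boundary/2 + 1 = 140; answer 140
Part II: U1 = 140; w = 5619; 5619 = 3 * 1873; number of divisors = (1+1) * (1+1) = 4; answer 4
Part III: U2 = 4; d = -26; remainder = value at the root: -1*(-26)^3 - 6*(-26)^2 + 5*(-26)^1 = (17576) + (-4056) + (-130) = 13390; answer 13390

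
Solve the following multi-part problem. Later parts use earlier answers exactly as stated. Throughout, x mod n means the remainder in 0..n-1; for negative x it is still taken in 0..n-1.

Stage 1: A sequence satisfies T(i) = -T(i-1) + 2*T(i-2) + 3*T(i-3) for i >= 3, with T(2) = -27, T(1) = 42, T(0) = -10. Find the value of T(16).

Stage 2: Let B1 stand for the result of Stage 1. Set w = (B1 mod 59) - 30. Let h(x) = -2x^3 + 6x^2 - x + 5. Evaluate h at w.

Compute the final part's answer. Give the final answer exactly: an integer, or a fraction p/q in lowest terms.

2615

Stage 1: T(3) = -1*(-27) + 2*(42) + 3*(-10) = 81; iterating: T(3)=81, T(4)=-9, T(5)=90, T(6)=135, T(7)=18, T(8)=522, T(9)=-81, T(10)=1179, T(11)=225, T(12)=1890, T(13)=2097, T(14)=2358, T(15)=7506, T(16)=3501; answer 3501
Stage 2: B1 = 3501; w = -10; -2*(-10)^3 + 6*(-10)^2 - 1*(-10)^1 + 5 = (2000) + (600) + (10) + (5) = 2615; answer 2615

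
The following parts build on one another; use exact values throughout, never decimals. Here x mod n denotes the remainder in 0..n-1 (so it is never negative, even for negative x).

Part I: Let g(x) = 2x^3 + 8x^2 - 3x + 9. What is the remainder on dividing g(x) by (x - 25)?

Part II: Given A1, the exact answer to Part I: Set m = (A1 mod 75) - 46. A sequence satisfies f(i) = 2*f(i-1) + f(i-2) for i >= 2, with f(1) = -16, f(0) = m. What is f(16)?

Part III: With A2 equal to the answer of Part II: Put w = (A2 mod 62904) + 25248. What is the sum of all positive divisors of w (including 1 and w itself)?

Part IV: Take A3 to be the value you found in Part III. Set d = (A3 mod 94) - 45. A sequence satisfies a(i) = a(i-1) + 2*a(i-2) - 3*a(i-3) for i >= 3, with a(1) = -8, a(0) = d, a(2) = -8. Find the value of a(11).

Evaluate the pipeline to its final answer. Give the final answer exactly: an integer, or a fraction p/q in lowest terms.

Part I: remainder = value at the root: 2*(25)^3 + 8*(25)^2 - 3*(25)^1 + 9 = (31250) + (5000) + (-75) + (9) = 36184; answer 36184
Part II: A1 = 36184; m = -12; f(2) = 2*(-16) + 1*(-12) = -44; iterating: f(2)=-44, f(3)=-104, f(4)=-252, f(5)=-608, f(6)=-1468, f(7)=-3544, f(8)=-8556, f(9)=-20656, f(10)=-49868, f(11)=-120392, f(12)=-290652, f(13)=-701696, f(14)=-1694044, f(15)=-4089784, f(16)=-9873612; answer -9873612
Part III: A2 = -9873612; w = 27564; 27564 = 2^2 * 3 * 2297; sigma = (1 + 2 + 4) * (1 + 3) * (1 + 2297) = 7 * 4 * 2298 = 64344; answer 64344
Part IV: A3 = 64344; d = 3; a(3) = 1*(-8) + 2*(-8) - 3*(3) = -33; iterating: a(3)=-33, a(4)=-25, a(5)=-67, a(6)=-18, a(7)=-77, a(8)=88, a(9)=-12, a(10)=395, a(11)=107; answer 107

107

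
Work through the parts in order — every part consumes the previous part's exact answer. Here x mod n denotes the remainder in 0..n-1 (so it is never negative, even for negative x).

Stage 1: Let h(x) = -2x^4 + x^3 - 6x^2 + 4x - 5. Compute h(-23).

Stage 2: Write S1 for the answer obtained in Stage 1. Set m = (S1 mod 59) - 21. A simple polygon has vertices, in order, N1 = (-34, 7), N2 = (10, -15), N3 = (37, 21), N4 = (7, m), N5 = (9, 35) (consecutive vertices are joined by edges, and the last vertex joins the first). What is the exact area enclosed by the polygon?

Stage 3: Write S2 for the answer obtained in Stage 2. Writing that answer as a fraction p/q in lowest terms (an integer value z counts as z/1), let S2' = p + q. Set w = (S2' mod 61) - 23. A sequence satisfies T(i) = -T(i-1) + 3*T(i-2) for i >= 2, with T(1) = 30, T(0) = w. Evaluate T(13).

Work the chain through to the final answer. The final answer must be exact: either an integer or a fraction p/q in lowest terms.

-165090

Stage 1: -2*(-23)^4 + 1*(-23)^3 - 6*(-23)^2 + 4*(-23)^1 - 5 = (-559682) + (-12167) + (-3174) + (-92) + (-5) = -575120; answer -575120
Stage 2: S1 = -575120; m = -9; cross terms: (-34*-15 - 10*7)=440, (10*21 - 37*-15)=765, (37*-9 - 7*21)=-480, (7*35 - 9*-9)=326, (9*7 - -34*35)=1253; twice the area = |2304| = 2304; area = 1152; answer 1152
Stage 3: S2 = 1152; threaded value p + q = 1153; w = 32; T(2) = -1*(30) + 3*(32) = 66; iterating: T(2)=66, T(3)=24, T(4)=174, T(5)=-102, T(6)=624, T(7)=-930, T(8)=2802, T(9)=-5592, T(10)=13998, T(11)=-30774, T(12)=72768, T(13)=-165090; answer -165090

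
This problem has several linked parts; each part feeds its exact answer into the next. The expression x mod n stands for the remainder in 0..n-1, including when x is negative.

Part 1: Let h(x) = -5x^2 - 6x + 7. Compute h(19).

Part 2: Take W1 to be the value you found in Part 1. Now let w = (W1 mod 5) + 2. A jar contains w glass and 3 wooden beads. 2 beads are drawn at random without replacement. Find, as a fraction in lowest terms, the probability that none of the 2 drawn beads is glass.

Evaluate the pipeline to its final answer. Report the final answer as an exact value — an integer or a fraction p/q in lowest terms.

3/28

Part 1: -5*(19)^2 - 6*(19)^1 + 7 = (-1805) + (-114) + (7) = -1912; answer -1912
Part 2: W1 = -1912; w = 5; total draws C(8,2) = 28; favorable C(3,2) = 3; P = 3/28; answer 3/28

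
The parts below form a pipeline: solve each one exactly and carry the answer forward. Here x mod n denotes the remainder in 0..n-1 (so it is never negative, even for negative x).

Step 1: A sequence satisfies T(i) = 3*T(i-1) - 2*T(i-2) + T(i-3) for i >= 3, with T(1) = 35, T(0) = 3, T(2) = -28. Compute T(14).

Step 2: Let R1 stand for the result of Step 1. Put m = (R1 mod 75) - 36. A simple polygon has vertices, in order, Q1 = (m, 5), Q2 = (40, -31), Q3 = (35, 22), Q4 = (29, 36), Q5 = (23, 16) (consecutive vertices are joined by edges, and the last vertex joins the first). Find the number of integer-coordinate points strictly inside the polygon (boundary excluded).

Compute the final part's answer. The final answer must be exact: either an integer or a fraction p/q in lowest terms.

Step 1: T(3) = 3*(-28) - 2*(35) + 1*(3) = -151; iterating: T(3)=-151, T(4)=-362, T(5)=-812, T(6)=-1863, T(7)=-4327, T(8)=-10067, T(9)=-23410, T(10)=-54423, T(11)=-126516, T(12)=-294112, T(13)=-683727, T(14)=-1589473; answer -1589473
Step 2: R1 = -1589473; m = -34; cross terms: (-34*-31 - 40*5)=854, (40*22 - 35*-31)=1965, (35*36 - 29*22)=622, (29*16 - 23*36)=-364, (23*5 - -34*16)=659; twice the area = |3736| = 3736; area = 1868; boundary points = 2 + 1 + 2 + 2 + 1 = 8; strictly interior points = area - boundary/2 + 1 = 1865; answer 1865

1865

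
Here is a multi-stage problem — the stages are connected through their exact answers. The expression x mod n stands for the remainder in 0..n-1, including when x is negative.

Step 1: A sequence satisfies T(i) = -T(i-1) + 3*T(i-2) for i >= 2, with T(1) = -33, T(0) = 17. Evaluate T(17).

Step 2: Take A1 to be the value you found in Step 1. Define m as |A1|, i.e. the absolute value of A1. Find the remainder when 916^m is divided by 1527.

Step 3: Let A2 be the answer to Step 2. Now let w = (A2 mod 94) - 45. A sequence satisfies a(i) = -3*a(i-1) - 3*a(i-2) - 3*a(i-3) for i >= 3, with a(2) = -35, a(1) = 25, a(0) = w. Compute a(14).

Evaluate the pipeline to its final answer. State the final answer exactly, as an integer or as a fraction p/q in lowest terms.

Step 1: T(2) = -1*(-33) + 3*(17) = 84; iterating: T(2)=84, T(3)=-183, T(4)=435, T(5)=-984, T(6)=2289, T(7)=-5241, T(8)=12108, T(9)=-27831, T(10)=64155, T(11)=-147648, T(12)=340113, T(13)=-783057, T(14)=1803396, T(15)=-4152567, T(16)=9562755, T(17)=-22020456; answer -22020456
Step 2: A1 = -22020456; m = 22020456; squarings mod 1527: 916^1=916, 916^2=733, 916^4=1312, 916^8=415, 916^16=1201, 916^32=913, 916^64=1354, 916^128=916, 916^256=733, 916^512=1312, 916^1024=415, 916^2048=1201, 916^4096=913, 916^8192=1354, 916^16384=916, 916^32768=733, 916^65536=1312, 916^131072=415, 916^262144=1201, 916^524288=913, 916^1048576=1354, 916^2097152=916, 916^4194304=733, 916^8388608=1312, 916^16777216=415; 916^22020456 = 916^8 * 916^32 * 916^64 * 916^256 * 916^1048576 * 916^4194304 * 916^16777216 = 880 (mod 1527); answer 880
Step 3: A2 = 880; w = -11; a(3) = -3*(-35) - 3*(25) - 3*(-11) = 63; iterating: a(3)=63, a(4)=-159, a(5)=393, a(6)=-891, a(7)=1971, a(8)=-4419, a(9)=10017, a(10)=-22707, a(11)=51327, a(12)=-115911, a(13)=261873, a(14)=-591867; answer -591867

-591867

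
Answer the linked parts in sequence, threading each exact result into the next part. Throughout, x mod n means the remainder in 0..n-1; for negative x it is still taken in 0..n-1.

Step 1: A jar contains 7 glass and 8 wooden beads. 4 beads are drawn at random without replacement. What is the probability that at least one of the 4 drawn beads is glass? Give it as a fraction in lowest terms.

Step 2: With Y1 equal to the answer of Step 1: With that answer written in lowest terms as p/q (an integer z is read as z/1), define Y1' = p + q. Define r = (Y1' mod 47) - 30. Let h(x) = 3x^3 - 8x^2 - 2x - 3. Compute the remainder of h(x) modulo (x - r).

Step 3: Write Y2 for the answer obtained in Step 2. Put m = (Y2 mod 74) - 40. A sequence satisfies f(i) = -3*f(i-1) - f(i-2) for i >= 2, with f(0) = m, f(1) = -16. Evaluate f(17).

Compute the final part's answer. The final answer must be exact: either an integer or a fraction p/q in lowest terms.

Step 1: total draws C(15,4) = 1365; complement C(8,4) = 70; favorable 1365 - 70 = 1295; P = 37/39; answer 37/39
Step 2: Y1 = 37/39; threaded value p + q = 76; r = -1; remainder = value at the root: 3*(-1)^3 - 8*(-1)^2 - 2*(-1)^1 - 3 = (-3) + (-8) + (2) + (-3) = -12; answer -12
Step 3: Y2 = -12; m = 22; f(2) = -3*(-16) - 1*(22) = 26; iterating: f(2)=26, f(3)=-62, f(4)=160, f(5)=-418, f(6)=1094, f(7)=-2864, f(8)=7498, f(9)=-19630, f(10)=51392, f(11)=-134546, f(12)=352246, f(13)=-922192, f(14)=2414330, f(15)=-6320798, f(16)=16548064, f(17)=-43323394; answer -43323394

-43323394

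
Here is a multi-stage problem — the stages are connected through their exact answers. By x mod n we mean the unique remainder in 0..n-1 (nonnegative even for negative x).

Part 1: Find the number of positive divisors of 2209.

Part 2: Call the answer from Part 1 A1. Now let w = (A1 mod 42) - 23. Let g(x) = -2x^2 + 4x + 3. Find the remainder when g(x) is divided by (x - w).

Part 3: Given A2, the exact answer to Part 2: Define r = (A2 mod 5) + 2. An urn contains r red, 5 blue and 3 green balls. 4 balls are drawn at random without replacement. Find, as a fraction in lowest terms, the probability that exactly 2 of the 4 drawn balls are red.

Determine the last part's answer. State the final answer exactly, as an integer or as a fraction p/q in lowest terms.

56/143

Part 1: 2209 = 47^2; number of divisors = (2+1) = 3; answer 3
Part 2: A1 = 3; w = -20; remainder = value at the root: -2*(-20)^2 + 4*(-20)^1 + 3 = (-800) + (-80) + (3) = -877; answer -877
Part 3: A2 = -877; r = 5; total draws C(13,4) = 715; favorable C(5,2)*C(8,2) = 280; P = 56/143; answer 56/143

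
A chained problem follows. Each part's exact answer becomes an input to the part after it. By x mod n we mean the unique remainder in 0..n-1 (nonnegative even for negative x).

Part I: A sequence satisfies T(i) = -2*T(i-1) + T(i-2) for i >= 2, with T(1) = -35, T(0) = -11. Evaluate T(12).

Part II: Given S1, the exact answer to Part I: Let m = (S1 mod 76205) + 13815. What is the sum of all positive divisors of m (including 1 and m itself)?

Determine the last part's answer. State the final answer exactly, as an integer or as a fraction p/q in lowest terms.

Part I: T(2) = -2*(-35) + 1*(-11) = 59; iterating: T(2)=59, T(3)=-153, T(4)=365, T(5)=-883, T(6)=2131, T(7)=-5145, T(8)=12421, T(9)=-29987, T(10)=72395, T(11)=-174777, T(12)=421949; answer 421949
Part II: S1 = 421949; m = 54739; 54739 = 19 * 43 * 67; sigma = (1 + 19) * (1 + 43) * (1 + 67) = 20 * 44 * 68 = 59840; answer 59840

59840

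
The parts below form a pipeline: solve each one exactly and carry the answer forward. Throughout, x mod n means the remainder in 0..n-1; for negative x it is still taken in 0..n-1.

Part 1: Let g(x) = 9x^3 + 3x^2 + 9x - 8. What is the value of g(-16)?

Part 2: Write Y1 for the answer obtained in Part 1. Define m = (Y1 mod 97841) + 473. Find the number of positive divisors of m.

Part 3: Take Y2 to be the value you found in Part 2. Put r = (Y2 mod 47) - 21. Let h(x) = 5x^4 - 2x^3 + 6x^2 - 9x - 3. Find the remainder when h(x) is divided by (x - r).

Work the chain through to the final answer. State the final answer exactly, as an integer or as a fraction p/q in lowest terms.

Part 1: 9*(-16)^3 + 3*(-16)^2 + 9*(-16)^1 - 8 = (-36864) + (768) + (-144) + (-8) = -36248; answer -36248
Part 2: Y1 = -36248; m = 62066; 62066 = 2 * 31033; number of divisors = (1+1) * (1+1) = 4; answer 4
Part 3: Y2 = 4; r = -17; remainder = value at the root: 5*(-17)^4 - 2*(-17)^3 + 6*(-17)^2 - 9*(-17)^1 - 3 = (417605) + (9826) + (1734) + (153) + (-3) = 429315; answer 429315

429315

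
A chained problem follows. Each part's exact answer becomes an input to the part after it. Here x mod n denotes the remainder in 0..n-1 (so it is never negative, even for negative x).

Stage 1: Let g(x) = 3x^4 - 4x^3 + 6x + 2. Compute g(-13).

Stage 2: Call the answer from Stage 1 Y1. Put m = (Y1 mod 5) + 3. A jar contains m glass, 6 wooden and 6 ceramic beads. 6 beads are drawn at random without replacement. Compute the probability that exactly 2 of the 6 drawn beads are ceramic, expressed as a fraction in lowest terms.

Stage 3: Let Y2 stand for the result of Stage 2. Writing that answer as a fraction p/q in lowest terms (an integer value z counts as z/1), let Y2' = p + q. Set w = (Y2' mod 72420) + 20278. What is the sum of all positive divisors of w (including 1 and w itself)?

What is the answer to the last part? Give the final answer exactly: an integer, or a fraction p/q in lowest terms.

Stage 1: 3*(-13)^4 - 4*(-13)^3 + 6*(-13)^1 + 2 = (85683) + (8788) + (-78) + (2) = 94395; answer 94395
Stage 2: Y1 = 94395; m = 3; total draws C(15,6) = 5005; favorable C(6,2)*C(9,4) = 1890; P = 54/143; answer 54/143
Stage 3: Y2 = 54/143; threaded value p + q = 197; w = 20475; 20475 = 3^2 * 5^2 * 7 * 13; sigma = (1 + 3 + 9) * (1 + 5 + 25) * (1 + 7) * (1 + 13) = 13 * 31 * 8 * 14 = 45136; answer 45136

45136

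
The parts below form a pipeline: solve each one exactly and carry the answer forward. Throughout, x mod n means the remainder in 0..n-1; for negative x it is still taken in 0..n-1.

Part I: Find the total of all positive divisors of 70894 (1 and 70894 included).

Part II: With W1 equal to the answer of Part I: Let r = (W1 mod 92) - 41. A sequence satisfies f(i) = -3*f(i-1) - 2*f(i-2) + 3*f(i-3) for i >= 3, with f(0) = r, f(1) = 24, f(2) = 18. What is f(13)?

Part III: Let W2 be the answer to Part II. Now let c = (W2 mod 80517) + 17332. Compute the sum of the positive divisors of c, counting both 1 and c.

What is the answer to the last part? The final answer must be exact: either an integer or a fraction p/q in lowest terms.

Part I: 70894 = 2 * 35447; sigma = (1 + 2) * (1 + 35447) = 3 * 35448 = 106344; answer 106344
Part II: W1 = 106344; r = 43; f(3) = -3*(18) - 2*(24) + 3*(43) = 27; iterating: f(3)=27, f(4)=-45, f(5)=135, f(6)=-234, f(7)=297, f(8)=-18, f(9)=-1242, f(10)=4653, f(11)=-11529, f(12)=21555, f(13)=-27648; answer -27648
Part III: W2 = -27648; c = 70201; 70201 is prime, so its only divisors are 1 and 70201; sigma = 1 + 70201 = 70202; answer 70202

70202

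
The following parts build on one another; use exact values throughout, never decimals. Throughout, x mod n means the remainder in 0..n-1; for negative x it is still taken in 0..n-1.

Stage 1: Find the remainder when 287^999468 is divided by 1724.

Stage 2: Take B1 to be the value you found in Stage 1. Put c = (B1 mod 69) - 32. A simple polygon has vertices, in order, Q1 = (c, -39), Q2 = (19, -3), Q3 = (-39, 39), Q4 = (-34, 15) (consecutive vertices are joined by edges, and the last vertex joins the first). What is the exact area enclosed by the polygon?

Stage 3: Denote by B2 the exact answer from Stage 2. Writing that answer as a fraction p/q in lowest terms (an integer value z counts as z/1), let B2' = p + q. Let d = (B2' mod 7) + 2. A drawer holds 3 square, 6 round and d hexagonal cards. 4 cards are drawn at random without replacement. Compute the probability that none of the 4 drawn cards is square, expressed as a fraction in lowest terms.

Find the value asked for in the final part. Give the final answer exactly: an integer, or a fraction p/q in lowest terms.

Stage 1: squarings mod 1724: 287^1=287, 287^2=1341, 287^4=149, 287^8=1513, 287^16=1421, 287^32=437, 287^64=1329, 287^128=865, 287^256=9, 287^512=81, 287^1024=1389, 287^2048=165, 287^4096=1365, 287^8192=1305, 287^16384=1437, 287^32768=1341, 287^65536=149, 287^131072=1513, 287^262144=1421, 287^524288=437; 287^999468 = 287^4 * 287^8 * 287^32 * 287^16384 * 287^65536 * 287^131072 * 287^262144 * 287^524288 = 1617 (mod 1724); answer 1617
Stage 2: B1 = 1617; c = -2; cross terms: (-2*-3 - 19*-39)=747, (19*39 - -39*-3)=624, (-39*15 - -34*39)=741, (-34*-39 - -2*15)=1356; twice the area = |3468| = 3468; area = 1734; answer 1734
Stage 3: B2 = 1734; threaded value p + q = 1735; d = 8; total draws C(17,4) = 2380; favorable C(14,4) = 1001; P = 143/340; answer 143/340

143/340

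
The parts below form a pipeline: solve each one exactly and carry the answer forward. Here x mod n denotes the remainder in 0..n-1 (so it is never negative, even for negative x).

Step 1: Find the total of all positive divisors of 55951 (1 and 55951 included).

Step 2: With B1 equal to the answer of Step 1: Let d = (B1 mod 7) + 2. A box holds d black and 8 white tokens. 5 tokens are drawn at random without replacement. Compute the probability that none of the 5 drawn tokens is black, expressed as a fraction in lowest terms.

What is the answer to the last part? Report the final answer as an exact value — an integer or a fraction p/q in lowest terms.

Step 1: 55951 = 7 * 7993; sigma = (1 + 7) * (1 + 7993) = 8 * 7994 = 63952; answer 63952
Step 2: B1 = 63952; d = 2; total draws C(10,5) = 252; favorable C(8,5) = 56; P = 2/9; answer 2/9

2/9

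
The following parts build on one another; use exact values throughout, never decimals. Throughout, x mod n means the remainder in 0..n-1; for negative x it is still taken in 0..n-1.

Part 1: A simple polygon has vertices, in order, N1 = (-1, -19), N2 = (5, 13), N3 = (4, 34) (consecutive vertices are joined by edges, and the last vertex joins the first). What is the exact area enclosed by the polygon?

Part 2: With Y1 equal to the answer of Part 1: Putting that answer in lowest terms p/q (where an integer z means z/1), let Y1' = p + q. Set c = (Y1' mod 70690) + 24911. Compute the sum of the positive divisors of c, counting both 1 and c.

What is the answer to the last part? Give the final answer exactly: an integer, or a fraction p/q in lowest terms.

25432

Part 1: cross terms: (-1*13 - 5*-19)=82, (5*34 - 4*13)=118, (4*-19 - -1*34)=-42; twice the area = |158| = 158; area = 79; answer 79
Part 2: Y1 = 79; threaded value p + q = 80; c = 24991; 24991 = 67 * 373; sigma = (1 + 67) * (1 + 373) = 68 * 374 = 25432; answer 25432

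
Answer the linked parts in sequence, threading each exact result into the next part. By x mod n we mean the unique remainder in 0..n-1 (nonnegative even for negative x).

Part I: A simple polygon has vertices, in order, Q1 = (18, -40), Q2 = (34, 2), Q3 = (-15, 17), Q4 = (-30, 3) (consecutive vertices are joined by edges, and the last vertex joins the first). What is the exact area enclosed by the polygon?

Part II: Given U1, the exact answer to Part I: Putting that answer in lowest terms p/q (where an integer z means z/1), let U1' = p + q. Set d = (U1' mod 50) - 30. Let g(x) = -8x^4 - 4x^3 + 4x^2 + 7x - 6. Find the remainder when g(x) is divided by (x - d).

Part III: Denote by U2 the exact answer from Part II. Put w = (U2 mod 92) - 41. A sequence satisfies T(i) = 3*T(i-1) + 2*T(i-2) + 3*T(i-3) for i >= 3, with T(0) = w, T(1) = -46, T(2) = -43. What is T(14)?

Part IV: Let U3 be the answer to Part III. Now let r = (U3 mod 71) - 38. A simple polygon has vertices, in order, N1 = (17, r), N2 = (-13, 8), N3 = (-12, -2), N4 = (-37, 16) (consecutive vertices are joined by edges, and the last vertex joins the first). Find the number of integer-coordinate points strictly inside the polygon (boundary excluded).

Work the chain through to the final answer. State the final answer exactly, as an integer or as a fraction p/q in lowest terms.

160

Part I: cross terms: (18*2 - 34*-40)=1396, (34*17 - -15*2)=608, (-15*3 - -30*17)=465, (-30*-40 - 18*3)=1146; twice the area = |3615| = 3615; area = 3615/2; answer 3615/2
Part II: U1 = 3615/2; threaded value p + q = 3617; d = -13; remainder = value at the root: -8*(-13)^4 - 4*(-13)^3 + 4*(-13)^2 + 7*(-13)^1 - 6 = (-228488) + (8788) + (676) + (-91) + (-6) = -219121; answer -219121
Part III: U2 = -219121; w = -18; T(3) = 3*(-43) + 2*(-46) + 3*(-18) = -275; iterating: T(3)=-275, T(4)=-1049, T(5)=-3826, T(6)=-14401, T(7)=-54002, T(8)=-202286, T(9)=-758065, T(10)=-2840773, T(11)=-10645307, T(12)=-39891662, T(13)=-149487919, T(14)=-560183002; answer -560183002
Part IV: U3 = -560183002; r = 2; cross terms: (17*8 - -13*2)=162, (-13*-2 - -12*8)=122, (-12*16 - -37*-2)=-266, (-37*2 - 17*16)=-346; twice the area = |-328| = 328; area = 164; boundary points = 6 + 1 + 1 + 2 = 10; strictly interior points = area - boundary/2 + 1 = 160; answer 160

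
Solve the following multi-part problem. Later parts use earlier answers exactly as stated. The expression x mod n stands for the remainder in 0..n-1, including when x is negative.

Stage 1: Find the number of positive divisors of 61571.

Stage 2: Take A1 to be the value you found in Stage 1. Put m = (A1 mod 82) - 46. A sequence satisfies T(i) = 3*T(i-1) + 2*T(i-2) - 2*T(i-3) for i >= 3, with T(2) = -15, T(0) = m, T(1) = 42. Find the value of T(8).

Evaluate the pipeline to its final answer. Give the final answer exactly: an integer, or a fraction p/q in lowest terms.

Stage 1: 61571 = 23 * 2677; number of divisors = (1+1) * (1+1) = 4; answer 4
Stage 2: A1 = 4; m = -42; T(3) = 3*(-15) + 2*(42) - 2*(-42) = 123; iterating: T(3)=123, T(4)=255, T(5)=1041, T(6)=3387, T(7)=11733, T(8)=39891; answer 39891

39891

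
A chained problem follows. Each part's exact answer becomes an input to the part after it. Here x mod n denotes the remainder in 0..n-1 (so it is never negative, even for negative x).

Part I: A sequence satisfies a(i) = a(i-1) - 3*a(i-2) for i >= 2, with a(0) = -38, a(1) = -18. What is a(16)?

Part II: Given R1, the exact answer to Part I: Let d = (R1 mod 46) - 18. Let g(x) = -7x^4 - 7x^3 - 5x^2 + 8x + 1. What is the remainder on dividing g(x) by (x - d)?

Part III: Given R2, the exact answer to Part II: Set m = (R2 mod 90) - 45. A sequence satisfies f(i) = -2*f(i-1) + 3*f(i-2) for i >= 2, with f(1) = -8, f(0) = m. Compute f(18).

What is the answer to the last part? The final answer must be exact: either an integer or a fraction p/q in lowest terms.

Part I: a(2) = 1*(-18) - 3*(-38) = 96; iterating: a(2)=96, a(3)=150, a(4)=-138, a(5)=-588, a(6)=-174, a(7)=1590, a(8)=2112, a(9)=-2658, a(10)=-8994, a(11)=-1020, a(12)=25962, a(13)=29022, a(14)=-48864, a(15)=-135930, a(16)=10662; answer 10662
Part II: R1 = 10662; d = 18; remainder = value at the root: -7*(18)^4 - 7*(18)^3 - 5*(18)^2 + 8*(18)^1 + 1 = (-734832) + (-40824) + (-1620) + (144) + (1) = -777131; answer -777131
Part III: R2 = -777131; m = -26; f(2) = -2*(-8) + 3*(-26) = -62; iterating: f(2)=-62, f(3)=100, f(4)=-386, f(5)=1072, f(6)=-3302, f(7)=9820, f(8)=-29546, f(9)=88552, f(10)=-265742, f(11)=797140, f(12)=-2391506, f(13)=7174432, f(14)=-21523382, f(15)=64570060, f(16)=-193710266, f(17)=581130712, f(18)=-1743392222; answer -1743392222

-1743392222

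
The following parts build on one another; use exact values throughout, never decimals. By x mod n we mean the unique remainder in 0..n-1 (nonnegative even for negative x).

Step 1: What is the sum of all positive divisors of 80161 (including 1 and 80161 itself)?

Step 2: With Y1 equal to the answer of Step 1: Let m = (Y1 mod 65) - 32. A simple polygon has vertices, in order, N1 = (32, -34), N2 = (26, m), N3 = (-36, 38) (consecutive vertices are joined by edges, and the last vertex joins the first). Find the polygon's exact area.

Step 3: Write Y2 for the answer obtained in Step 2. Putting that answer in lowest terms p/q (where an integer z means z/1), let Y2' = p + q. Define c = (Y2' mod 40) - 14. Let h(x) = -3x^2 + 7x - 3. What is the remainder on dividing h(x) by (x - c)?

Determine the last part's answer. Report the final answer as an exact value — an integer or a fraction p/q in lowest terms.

-953

Step 1: 80161 = 19 * 4219; sigma = (1 + 19) * (1 + 4219) = 20 * 4220 = 84400; answer 84400
Step 2: Y1 = 84400; m = -2; cross terms: (32*-2 - 26*-34)=820, (26*38 - -36*-2)=916, (-36*-34 - 32*38)=8; twice the area = |1744| = 1744; area = 872; answer 872
Step 3: Y2 = 872; threaded value p + q = 873; c = 19; remainder = value at the root: -3*(19)^2 + 7*(19)^1 - 3 = (-1083) + (133) + (-3) = -953; answer -953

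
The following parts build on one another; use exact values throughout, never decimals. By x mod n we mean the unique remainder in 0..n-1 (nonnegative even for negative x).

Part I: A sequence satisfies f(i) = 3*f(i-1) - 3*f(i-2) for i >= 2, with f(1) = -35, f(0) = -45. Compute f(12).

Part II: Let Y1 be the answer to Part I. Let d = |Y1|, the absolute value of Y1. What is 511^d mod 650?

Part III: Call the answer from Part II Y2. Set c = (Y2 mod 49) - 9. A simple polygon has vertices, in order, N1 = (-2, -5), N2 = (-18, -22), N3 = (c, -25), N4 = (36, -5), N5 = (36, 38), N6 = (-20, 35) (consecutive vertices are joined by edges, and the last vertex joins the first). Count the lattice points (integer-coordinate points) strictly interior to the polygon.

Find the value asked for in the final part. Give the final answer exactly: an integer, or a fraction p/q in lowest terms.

Part I: f(2) = 3*(-35) - 3*(-45) = 30; iterating: f(2)=30, f(3)=195, f(4)=495, f(5)=900, f(6)=1215, f(7)=945, f(8)=-810, f(9)=-5265, f(10)=-13365, f(11)=-24300, f(12)=-32805; answer -32805
Part II: Y1 = -32805; d = 32805; squarings mod 650: 511^1=511, 511^2=471, 511^4=191, 511^8=81, 511^16=61, 511^32=471, 511^64=191, 511^128=81, 511^256=61, 511^512=471, 511^1024=191, 511^2048=81, 511^4096=61, 511^8192=471, 511^16384=191, 511^32768=81; 511^32805 = 511^1 * 511^4 * 511^32 * 511^32768 = 51 (mod 650); answer 51
Part III: Y2 = 51; c = -7; cross terms: (-2*-22 - -18*-5)=-46, (-18*-25 - -7*-22)=296, (-7*-5 - 36*-25)=935, (36*38 - 36*-5)=1548, (36*35 - -20*38)=2020, (-20*-5 - -2*35)=170; twice the area = |4923| = 4923; area = 4923/2; boundary points = 1 + 1 + 1 + 43 + 1 + 2 = 49; strictly interior points = area - boundary/2 + 1 = 2438; answer 2438

2438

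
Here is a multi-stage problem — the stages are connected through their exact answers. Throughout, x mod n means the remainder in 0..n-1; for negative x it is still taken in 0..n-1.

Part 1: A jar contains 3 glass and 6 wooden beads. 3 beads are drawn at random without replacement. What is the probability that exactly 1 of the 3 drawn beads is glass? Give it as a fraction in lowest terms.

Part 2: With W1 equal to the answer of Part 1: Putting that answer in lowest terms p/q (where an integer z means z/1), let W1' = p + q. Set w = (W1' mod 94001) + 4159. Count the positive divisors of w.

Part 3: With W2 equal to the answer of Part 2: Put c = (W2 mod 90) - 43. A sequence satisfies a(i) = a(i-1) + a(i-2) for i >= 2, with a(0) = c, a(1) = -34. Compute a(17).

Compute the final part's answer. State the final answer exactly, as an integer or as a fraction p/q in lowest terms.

-88843

Part 1: total draws C(9,3) = 84; favorable C(3,1)*C(6,2) = 45; P = 15/28; answer 15/28
Part 2: W1 = 15/28; threaded value p + q = 43; w = 4202; 4202 = 2 * 11 * 191; number of divisors = (1+1) * (1+1) * (1+1) = 8; answer 8
Part 3: W2 = 8; c = -35; a(2) = 1*(-34) + 1*(-35) = -69; iterating: a(2)=-69, a(3)=-103, a(4)=-172, a(5)=-275, a(6)=-447, a(7)=-722, a(8)=-1169, a(9)=-1891, a(10)=-3060, a(11)=-4951, a(12)=-8011, a(13)=-12962, a(14)=-20973, a(15)=-33935, a(16)=-54908, a(17)=-88843; answer -88843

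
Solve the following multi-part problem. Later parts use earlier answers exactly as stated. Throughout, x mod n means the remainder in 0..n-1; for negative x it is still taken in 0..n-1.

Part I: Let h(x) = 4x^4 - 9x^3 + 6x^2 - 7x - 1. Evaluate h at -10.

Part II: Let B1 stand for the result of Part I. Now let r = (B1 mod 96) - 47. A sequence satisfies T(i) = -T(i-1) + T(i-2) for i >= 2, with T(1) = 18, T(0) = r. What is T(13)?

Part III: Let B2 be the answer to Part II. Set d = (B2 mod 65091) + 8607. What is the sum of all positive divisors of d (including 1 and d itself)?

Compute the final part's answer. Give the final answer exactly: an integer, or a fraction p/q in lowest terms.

Part I: 4*(-10)^4 - 9*(-10)^3 + 6*(-10)^2 - 7*(-10)^1 - 1 = (40000) + (9000) + (600) + (70) + (-1) = 49669; answer 49669
Part II: B1 = 49669; r = -10; T(2) = -1*(18) + 1*(-10) = -28; iterating: T(2)=-28, T(3)=46, T(4)=-74, T(5)=120, T(6)=-194, T(7)=314, T(8)=-508, T(9)=822, T(10)=-1330, T(11)=2152, T(12)=-3482, T(13)=5634; answer 5634
Part III: B2 = 5634; d = 14241; 14241 = 3 * 47 * 101; sigma = (1 + 3) * (1 + 47) * (1 + 101) = 4 * 48 * 102 = 19584; answer 19584

19584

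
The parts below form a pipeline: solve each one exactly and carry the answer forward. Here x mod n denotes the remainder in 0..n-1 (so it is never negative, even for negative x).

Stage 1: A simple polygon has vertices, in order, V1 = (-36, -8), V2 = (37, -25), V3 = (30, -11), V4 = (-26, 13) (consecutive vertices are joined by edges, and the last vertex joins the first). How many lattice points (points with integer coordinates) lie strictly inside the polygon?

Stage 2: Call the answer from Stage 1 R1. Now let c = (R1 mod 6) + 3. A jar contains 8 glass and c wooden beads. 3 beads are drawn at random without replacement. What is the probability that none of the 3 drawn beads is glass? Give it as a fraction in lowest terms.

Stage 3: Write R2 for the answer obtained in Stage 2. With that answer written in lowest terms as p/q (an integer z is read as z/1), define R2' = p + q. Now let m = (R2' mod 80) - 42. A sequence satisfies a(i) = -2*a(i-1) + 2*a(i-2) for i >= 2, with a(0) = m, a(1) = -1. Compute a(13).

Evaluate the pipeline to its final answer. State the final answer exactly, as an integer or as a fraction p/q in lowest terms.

Stage 1: cross terms: (-36*-25 - 37*-8)=1196, (37*-11 - 30*-25)=343, (30*13 - -26*-11)=104, (-26*-8 - -36*13)=676; twice the area = |2319| = 2319; area = 2319/2; boundary points = 1 + 7 + 8 + 1 = 17; strictly interior points = area - boundary/2 + 1 = 1152; answer 1152
Stage 2: R1 = 1152; c = 3; total draws C(11,3) = 165; favorable C(3,3) = 1; P = 1/165; answer 1/165
Stage 3: R2 = 1/165; threaded value p + q = 166; m = -36; a(2) = -2*(-1) + 2*(-36) = -70; iterating: a(2)=-70, a(3)=138, a(4)=-416, a(5)=1108, a(6)=-3048, a(7)=8312, a(8)=-22720, a(9)=62064, a(10)=-169568, a(11)=463264, a(12)=-1265664, a(13)=3457856; answer 3457856

3457856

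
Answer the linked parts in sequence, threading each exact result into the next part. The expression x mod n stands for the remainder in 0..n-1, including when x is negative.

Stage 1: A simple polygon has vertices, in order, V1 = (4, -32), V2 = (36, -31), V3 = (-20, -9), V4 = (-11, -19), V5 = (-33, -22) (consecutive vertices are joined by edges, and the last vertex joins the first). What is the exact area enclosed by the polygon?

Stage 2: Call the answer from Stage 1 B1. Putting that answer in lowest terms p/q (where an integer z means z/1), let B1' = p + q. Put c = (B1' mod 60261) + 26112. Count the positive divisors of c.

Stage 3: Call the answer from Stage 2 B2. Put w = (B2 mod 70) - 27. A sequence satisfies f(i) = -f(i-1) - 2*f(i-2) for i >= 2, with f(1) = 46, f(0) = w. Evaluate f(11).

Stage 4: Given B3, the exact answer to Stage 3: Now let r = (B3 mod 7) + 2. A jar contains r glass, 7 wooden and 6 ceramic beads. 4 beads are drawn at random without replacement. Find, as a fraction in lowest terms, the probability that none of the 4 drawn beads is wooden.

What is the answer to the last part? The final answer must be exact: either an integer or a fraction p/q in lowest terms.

Stage 1: cross terms: (4*-31 - 36*-32)=1028, (36*-9 - -20*-31)=-944, (-20*-19 - -11*-9)=281, (-11*-22 - -33*-19)=-385, (-33*-32 - 4*-22)=1144; twice the area = |1124| = 1124; area = 562; answer 562
Stage 2: B1 = 562; threaded value p + q = 563; c = 26675; 26675 = 5^2 * 11 * 97; number of divisors = (2+1) * (1+1) * (1+1) = 12; answer 12
Stage 3: B2 = 12; w = -15; f(2) = -1*(46) - 2*(-15) = -16; iterating: f(2)=-16, f(3)=-76, f(4)=108, f(5)=44, f(6)=-260, f(7)=172, f(8)=348, f(9)=-692, f(10)=-4, f(11)=1388; answer 1388
Stage 4: B3 = 1388; r = 4; total draws C(17,4) = 2380; favorable C(10,4) = 210; P = 3/34; answer 3/34

3/34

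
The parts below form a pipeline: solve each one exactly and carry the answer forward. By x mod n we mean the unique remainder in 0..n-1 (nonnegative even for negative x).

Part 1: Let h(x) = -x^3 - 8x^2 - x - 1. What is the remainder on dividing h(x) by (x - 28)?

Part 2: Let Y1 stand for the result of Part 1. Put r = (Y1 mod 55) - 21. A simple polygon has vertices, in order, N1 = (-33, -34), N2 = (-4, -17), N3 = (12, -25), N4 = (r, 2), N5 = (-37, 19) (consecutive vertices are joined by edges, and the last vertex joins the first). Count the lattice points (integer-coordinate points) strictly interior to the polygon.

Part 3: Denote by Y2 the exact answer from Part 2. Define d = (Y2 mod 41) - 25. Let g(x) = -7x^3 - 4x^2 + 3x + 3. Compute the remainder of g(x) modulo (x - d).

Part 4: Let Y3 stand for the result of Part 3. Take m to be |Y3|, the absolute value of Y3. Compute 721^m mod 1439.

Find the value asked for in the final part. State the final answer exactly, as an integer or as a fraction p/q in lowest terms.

12

Part 1: remainder = value at the root: -1*(28)^3 - 8*(28)^2 - 1*(28)^1 - 1 = (-21952) + (-6272) + (-28) + (-1) = -28253; answer -28253
Part 2: Y1 = -28253; r = -4; cross terms: (-33*-17 - -4*-34)=425, (-4*-25 - 12*-17)=304, (12*2 - -4*-25)=-76, (-4*19 - -37*2)=-2, (-37*-34 - -33*19)=1885; twice the area = |2536| = 2536; area = 1268; boundary points = 1 + 8 + 1 + 1 + 1 = 12; strictly interior points = area - boundary/2 + 1 = 1263; answer 1263
Part 3: Y2 = 1263; d = 8; remainder = value at the root: -7*(8)^3 - 4*(8)^2 + 3*(8)^1 + 3 = (-3584) + (-256) + (24) + (3) = -3813; answer -3813
Part 4: Y3 = -3813; m = 3813; squarings mod 1439: 721^1=721, 721^2=362, 721^4=95, 721^8=391, 721^16=347, 721^32=972, 721^64=800, 721^128=1084, 721^256=832, 721^512=65, 721^1024=1347, 721^2048=1269; 721^3813 = 721^1 * 721^4 * 721^32 * 721^64 * 721^128 * 721^512 * 721^1024 * 721^2048 = 12 (mod 1439); answer 12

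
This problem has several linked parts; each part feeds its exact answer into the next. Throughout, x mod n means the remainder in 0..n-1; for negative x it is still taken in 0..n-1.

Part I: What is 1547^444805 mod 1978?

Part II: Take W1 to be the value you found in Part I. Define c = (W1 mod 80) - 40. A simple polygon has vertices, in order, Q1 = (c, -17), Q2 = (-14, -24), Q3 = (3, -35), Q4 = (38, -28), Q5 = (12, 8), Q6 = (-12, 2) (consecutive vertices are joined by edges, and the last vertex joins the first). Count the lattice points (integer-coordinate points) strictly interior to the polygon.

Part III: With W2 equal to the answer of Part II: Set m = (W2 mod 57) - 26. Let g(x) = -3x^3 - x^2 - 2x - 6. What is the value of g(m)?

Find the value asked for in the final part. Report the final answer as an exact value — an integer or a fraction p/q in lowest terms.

46294

Part I: squarings mod 1978: 1547^1=1547, 1547^2=1807, 1547^4=1549, 1547^8=87, 1547^16=1635, 1547^32=947, 1547^64=775, 1547^128=1291, 1547^256=1205, 1547^512=173, 1547^1024=259, 1547^2048=1807, 1547^4096=1549, 1547^8192=87, 1547^16384=1635, 1547^32768=947, 1547^65536=775, 1547^131072=1291, 1547^262144=1205; 1547^444805 = 1547^1 * 1547^4 * 1547^128 * 1547^256 * 1547^2048 * 1547^16384 * 1547^32768 * 1547^131072 * 1547^262144 = 85 (mod 1978); answer 85
Part II: W1 = 85; c = -35; cross terms: (-35*-24 - -14*-17)=602, (-14*-35 - 3*-24)=562, (3*-28 - 38*-35)=1246, (38*8 - 12*-28)=640, (12*2 - -12*8)=120, (-12*-17 - -35*2)=274; twice the area = |3444| = 3444; area = 1722; boundary points = 7 + 1 + 7 + 2 + 6 + 1 = 24; strictly interior points = area - boundary/2 + 1 = 1711; answer 1711
Part III: W2 = 1711; m = -25; -3*(-25)^3 - 1*(-25)^2 - 2*(-25)^1 - 6 = (46875) + (-625) + (50) + (-6) = 46294; answer 46294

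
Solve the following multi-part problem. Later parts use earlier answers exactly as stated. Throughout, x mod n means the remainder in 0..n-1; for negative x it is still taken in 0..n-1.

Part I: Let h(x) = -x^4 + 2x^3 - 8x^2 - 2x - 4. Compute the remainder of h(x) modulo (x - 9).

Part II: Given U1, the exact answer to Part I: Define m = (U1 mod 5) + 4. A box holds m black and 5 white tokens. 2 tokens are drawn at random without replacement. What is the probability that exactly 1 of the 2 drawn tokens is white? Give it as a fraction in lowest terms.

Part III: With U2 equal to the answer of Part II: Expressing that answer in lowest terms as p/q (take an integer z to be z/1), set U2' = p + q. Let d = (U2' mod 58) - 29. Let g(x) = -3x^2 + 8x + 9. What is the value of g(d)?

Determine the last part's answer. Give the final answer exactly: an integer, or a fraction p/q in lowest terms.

Part I: remainder = value at the root: -1*(9)^4 + 2*(9)^3 - 8*(9)^2 - 2*(9)^1 - 4 = (-6561) + (1458) + (-648) + (-18) + (-4) = -5773; answer -5773
Part II: U1 = -5773; m = 6; total draws C(11,2) = 55; favorable C(5,1)*C(6,1) = 30; P = 6/11; answer 6/11
Part III: U2 = 6/11; threaded value p + q = 17; d = -12; -3*(-12)^2 + 8*(-12)^1 + 9 = (-432) + (-96) + (9) = -519; answer -519

-519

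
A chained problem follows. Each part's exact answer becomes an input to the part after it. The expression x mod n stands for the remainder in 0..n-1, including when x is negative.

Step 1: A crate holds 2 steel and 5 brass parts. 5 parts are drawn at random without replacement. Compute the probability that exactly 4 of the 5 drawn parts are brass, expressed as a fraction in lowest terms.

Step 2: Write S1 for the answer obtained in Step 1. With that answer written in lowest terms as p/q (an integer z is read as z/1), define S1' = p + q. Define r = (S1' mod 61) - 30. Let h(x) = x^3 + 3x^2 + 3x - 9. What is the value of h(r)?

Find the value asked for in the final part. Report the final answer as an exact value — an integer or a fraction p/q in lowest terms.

-2

Step 1: total draws C(7,5) = 21; favorable C(5,4)*C(2,1) = 10; P = 10/21; answer 10/21
Step 2: S1 = 10/21; threaded value p + q = 31; r = 1; 1*(1)^3 + 3*(1)^2 + 3*(1)^1 - 9 = (1) + (3) + (3) + (-9) = -2; answer -2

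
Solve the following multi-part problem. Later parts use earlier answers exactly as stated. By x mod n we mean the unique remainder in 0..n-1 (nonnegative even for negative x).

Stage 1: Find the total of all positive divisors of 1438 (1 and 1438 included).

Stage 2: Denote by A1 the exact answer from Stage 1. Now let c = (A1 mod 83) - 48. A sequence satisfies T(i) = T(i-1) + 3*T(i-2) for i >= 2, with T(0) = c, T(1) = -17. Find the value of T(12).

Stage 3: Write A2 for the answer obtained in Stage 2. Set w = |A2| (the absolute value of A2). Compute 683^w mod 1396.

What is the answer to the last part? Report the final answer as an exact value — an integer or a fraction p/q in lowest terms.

529

Stage 1: 1438 = 2 * 719; sigma = (1 + 2) * (1 + 719) = 3 * 720 = 2160; answer 2160
Stage 2: A1 = 2160; c = -46; T(2) = 1*(-17) + 3*(-46) = -155; iterating: T(2)=-155, T(3)=-206, T(4)=-671, T(5)=-1289, T(6)=-3302, T(7)=-7169, T(8)=-17075, T(9)=-38582, T(10)=-89807, T(11)=-205553, T(12)=-474974; answer -474974
Stage 3: A2 = -474974; w = 474974; squarings mod 1396: 683^1=683, 683^2=225, 683^4=369, 683^8=749, 683^16=1205, 683^32=185, 683^64=721, 683^128=529, 683^256=641, 683^512=457, 683^1024=845, 683^2048=669, 683^4096=841, 683^8192=905, 683^16384=969, 683^32768=849, 683^65536=465, 683^131072=1241, 683^262144=293; 683^474974 = 683^2 * 683^4 * 683^8 * 683^16 * 683^64 * 683^256 * 683^512 * 683^1024 * 683^2048 * 683^4096 * 683^8192 * 683^65536 * 683^131072 * 683^262144 = 529 (mod 1396); answer 529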